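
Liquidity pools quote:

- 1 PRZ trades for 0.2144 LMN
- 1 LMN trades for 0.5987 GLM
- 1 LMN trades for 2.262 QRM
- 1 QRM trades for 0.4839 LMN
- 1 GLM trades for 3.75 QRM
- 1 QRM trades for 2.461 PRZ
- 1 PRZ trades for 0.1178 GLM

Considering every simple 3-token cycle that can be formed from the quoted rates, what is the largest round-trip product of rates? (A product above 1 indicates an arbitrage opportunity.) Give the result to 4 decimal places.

1.1935

PRZ→LMN→QRM→PRZ: 0.2144 × 2.262 × 2.461 = 1.19352
GLM→QRM→PRZ→GLM: 3.75 × 2.461 × 0.1178 = 1.08715
GLM→QRM→LMN→GLM: 3.75 × 0.4839 × 0.5987 = 1.08642
Maximum is PRZ→LMN→QRM→PRZ at 1.1935; arbitrage exists.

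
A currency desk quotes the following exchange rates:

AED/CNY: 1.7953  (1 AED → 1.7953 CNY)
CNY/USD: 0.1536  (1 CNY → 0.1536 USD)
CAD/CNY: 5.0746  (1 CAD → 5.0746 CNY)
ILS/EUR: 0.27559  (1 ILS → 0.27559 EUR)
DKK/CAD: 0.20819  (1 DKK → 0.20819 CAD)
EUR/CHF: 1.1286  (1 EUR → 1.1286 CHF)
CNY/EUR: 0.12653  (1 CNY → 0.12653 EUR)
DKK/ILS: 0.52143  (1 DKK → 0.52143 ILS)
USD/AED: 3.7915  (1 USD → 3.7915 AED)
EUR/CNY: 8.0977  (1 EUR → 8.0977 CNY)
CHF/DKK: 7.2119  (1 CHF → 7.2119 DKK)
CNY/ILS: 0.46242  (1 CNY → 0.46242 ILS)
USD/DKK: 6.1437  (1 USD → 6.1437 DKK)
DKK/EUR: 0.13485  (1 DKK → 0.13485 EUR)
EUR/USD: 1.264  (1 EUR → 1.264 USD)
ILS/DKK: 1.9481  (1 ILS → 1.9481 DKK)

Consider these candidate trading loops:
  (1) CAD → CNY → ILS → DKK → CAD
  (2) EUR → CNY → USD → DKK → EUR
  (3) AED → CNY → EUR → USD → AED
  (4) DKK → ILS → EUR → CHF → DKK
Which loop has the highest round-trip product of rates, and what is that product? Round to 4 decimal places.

1.1696

(1) 5.0746 × 0.46242 × 1.9481 × 0.20819 = 0.95172
(2) 8.0977 × 0.1536 × 6.1437 × 0.13485 = 1.03047
(3) 1.7953 × 0.12653 × 1.264 × 3.7915 = 1.08865
(4) 0.52143 × 0.27559 × 1.1286 × 7.2119 = 1.16963
Highest is cycle (4) at 1.1696 (>1, arbitrage).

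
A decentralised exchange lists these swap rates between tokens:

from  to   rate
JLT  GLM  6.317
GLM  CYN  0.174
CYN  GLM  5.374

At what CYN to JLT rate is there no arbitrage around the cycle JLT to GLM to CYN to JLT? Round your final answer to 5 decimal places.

Known legs of the cycle: 6.317 × 0.174 = 1.099158
For no arbitrage the full-cycle product must be 1, so the missing rate is 1 / 1.099158 ≈ 0.9097873.

0.90979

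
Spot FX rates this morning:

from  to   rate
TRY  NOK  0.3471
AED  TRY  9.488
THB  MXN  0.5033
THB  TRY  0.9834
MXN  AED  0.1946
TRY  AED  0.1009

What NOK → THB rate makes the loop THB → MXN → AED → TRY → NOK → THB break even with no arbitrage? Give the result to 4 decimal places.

3.1003

Known legs of the cycle: 0.5033 × 0.1946 × 9.488 × 0.3471 = 0.322551492672864
For no arbitrage the full-cycle product must be 1, so the missing rate is 1 / 0.322551492672864 ≈ 3.100280.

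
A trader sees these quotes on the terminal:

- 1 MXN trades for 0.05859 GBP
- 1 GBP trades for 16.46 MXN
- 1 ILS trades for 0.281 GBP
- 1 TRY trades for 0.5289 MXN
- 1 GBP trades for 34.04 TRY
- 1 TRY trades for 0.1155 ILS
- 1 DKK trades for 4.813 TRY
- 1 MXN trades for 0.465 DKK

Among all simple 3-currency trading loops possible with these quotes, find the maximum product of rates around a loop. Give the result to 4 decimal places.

MXN→DKK→TRY→MXN: 0.465 × 4.813 × 0.5289 = 1.18370
GBP→TRY→ILS→GBP: 34.04 × 0.1155 × 0.281 = 1.10479
GBP→TRY→MXN→GBP: 34.04 × 0.5289 × 0.05859 = 1.05484
Maximum is MXN→DKK→TRY→MXN at 1.1837; arbitrage exists.

1.1837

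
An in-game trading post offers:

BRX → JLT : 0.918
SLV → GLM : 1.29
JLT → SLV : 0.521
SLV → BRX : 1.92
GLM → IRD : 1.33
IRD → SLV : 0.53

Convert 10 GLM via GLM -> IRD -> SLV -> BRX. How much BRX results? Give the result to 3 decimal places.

10 GLM × 1.33 = 13.3 IRD
13.3 IRD × 0.53 = 7.049 SLV
7.049 SLV × 1.92 = 13.53408 BRX

13.534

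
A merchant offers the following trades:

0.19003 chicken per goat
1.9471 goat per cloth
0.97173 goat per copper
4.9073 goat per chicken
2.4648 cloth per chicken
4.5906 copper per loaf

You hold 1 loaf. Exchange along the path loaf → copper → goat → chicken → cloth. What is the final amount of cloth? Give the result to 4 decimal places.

2.0894

1 loaf × 4.5906 = 4.5906 copper
4.5906 copper × 0.97173 = 4.460823738 goat
4.460823738 goat × 0.19003 = 0.84769033493214 chicken
0.84769033493214 chicken × 2.4648 = 2.089387137540738672 cloth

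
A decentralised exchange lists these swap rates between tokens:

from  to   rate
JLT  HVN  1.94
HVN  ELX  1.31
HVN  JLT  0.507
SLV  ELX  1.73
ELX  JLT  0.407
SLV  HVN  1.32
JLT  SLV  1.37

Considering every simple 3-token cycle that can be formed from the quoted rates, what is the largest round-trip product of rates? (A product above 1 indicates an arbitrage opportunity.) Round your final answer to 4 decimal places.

JLT→HVN→ELX→JLT: 1.94 × 1.31 × 0.407 = 1.03435
JLT→SLV→ELX→JLT: 1.37 × 1.73 × 0.407 = 0.96463
JLT→SLV→HVN→JLT: 1.37 × 1.32 × 0.507 = 0.91686
Maximum is JLT→HVN→ELX→JLT at 1.0343; arbitrage exists.

1.0343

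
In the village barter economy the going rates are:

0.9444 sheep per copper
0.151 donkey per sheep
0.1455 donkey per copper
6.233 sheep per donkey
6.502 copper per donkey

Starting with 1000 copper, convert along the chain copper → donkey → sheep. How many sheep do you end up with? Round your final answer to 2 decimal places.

906.90

1000 copper × 0.1455 = 145.5 donkey
145.5 donkey × 6.233 = 906.9015 sheep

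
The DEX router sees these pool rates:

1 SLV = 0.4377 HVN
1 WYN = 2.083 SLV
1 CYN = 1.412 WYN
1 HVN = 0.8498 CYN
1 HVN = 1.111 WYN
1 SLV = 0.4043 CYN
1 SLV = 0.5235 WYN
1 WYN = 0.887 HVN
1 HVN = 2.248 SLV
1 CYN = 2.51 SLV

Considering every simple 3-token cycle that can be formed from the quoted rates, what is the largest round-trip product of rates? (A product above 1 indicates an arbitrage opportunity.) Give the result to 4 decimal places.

1.1891

CYN→WYN→SLV→CYN: 1.412 × 2.083 × 0.4043 = 1.18913
CYN→WYN→HVN→CYN: 1.412 × 0.887 × 0.8498 = 1.06433
SLV→WYN→HVN→SLV: 0.5235 × 0.887 × 2.248 = 1.04385
SLV→HVN→WYN→SLV: 0.4377 × 1.111 × 2.083 = 1.01293
CYN→SLV→HVN→CYN: 2.51 × 0.4377 × 0.8498 = 0.93361
Maximum is CYN→WYN→SLV→CYN at 1.1891; arbitrage exists.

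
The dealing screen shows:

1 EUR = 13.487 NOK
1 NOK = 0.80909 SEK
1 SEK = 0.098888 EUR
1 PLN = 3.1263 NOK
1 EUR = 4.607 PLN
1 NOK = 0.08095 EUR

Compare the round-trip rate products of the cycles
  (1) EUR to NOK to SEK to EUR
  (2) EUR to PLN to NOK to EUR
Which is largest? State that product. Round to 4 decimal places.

1.1659

(1) 13.487 × 0.80909 × 0.098888 = 1.07909
(2) 4.607 × 3.1263 × 0.08095 = 1.16591
Highest is cycle (2) at 1.1659 (>1, arbitrage).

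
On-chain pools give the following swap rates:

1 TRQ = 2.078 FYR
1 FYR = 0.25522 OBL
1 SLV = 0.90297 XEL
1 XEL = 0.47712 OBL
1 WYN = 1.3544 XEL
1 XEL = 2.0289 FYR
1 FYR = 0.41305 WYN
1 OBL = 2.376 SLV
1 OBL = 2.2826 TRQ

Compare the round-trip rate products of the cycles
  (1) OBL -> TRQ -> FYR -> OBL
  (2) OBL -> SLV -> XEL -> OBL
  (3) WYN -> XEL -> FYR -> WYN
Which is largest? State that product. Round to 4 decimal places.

(1) 2.2826 × 2.078 × 0.25522 = 1.21057
(2) 2.376 × 0.90297 × 0.47712 = 1.02364
(3) 1.3544 × 2.0289 × 0.41305 = 1.13504
Highest is cycle (1) at 1.2106 (>1, arbitrage).

1.2106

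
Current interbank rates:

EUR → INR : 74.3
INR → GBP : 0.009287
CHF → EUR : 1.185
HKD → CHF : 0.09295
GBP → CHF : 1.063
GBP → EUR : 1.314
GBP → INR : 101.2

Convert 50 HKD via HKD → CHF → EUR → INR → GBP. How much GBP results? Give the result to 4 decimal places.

50 HKD × 0.09295 = 4.6475 CHF
4.6475 CHF × 1.185 = 5.5072875 EUR
5.5072875 EUR × 74.3 = 409.19146125 INR
409.19146125 INR × 0.009287 = 3.80016110062875 GBP

3.8002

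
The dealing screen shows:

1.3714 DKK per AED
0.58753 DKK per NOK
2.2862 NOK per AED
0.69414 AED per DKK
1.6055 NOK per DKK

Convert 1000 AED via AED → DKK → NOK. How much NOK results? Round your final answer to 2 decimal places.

2201.78

1000 AED × 1.3714 = 1371.4 DKK
1371.4 DKK × 1.6055 = 2201.7827 NOK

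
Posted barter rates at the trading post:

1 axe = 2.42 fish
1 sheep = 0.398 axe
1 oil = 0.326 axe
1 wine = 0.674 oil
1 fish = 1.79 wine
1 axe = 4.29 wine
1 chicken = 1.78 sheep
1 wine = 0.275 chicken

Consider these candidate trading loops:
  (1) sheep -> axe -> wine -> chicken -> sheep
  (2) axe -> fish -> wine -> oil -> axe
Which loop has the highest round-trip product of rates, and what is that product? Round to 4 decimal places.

0.9518

(1) 0.398 × 4.29 × 0.275 × 1.78 = 0.83578
(2) 2.42 × 1.79 × 0.674 × 0.326 = 0.95180
Highest is cycle (2) at 0.9518 (≤1, no arbitrage).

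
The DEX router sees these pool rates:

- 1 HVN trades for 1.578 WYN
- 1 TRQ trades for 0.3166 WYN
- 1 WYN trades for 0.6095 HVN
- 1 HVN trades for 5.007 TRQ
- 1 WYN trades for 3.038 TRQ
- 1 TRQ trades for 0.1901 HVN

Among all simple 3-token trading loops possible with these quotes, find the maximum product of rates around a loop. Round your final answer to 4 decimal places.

0.9662

TRQ→WYN→HVN→TRQ: 0.3166 × 0.6095 × 5.007 = 0.96619
TRQ→HVN→WYN→TRQ: 0.1901 × 1.578 × 3.038 = 0.91133
Maximum is TRQ→WYN→HVN→TRQ at 0.9662; no arbitrage — every cycle loses value.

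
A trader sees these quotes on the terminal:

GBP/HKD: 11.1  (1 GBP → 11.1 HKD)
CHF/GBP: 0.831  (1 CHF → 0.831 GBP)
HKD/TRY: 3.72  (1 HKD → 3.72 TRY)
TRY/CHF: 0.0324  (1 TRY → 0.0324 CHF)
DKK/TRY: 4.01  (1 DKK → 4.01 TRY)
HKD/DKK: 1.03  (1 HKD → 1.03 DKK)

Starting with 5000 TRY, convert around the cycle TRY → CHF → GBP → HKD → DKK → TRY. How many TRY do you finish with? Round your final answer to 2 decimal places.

5000 TRY × 0.0324 = 162 CHF
162 CHF × 0.831 = 134.622 GBP
134.622 GBP × 11.1 = 1494.3042 HKD
1494.3042 HKD × 1.03 = 1539.133326 DKK
1539.133326 DKK × 4.01 = 6171.92463726 TRY

6171.92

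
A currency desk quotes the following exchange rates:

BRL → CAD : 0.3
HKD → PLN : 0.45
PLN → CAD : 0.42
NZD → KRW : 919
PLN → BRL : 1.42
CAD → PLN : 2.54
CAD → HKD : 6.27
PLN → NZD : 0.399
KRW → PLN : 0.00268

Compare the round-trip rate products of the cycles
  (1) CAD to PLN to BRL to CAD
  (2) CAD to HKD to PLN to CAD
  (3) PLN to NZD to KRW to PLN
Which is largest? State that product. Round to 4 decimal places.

(1) 2.54 × 1.42 × 0.3 = 1.08204
(2) 6.27 × 0.45 × 0.42 = 1.18503
(3) 0.399 × 919 × 0.00268 = 0.98271
Highest is cycle (2) at 1.1850 (>1, arbitrage).

1.1850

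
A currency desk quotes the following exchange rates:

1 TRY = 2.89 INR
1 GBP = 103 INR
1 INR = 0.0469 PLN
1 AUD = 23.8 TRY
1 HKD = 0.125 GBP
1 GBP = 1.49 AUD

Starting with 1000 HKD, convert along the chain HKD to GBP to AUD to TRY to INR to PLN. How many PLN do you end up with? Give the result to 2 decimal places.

1000 HKD × 0.125 = 125 GBP
125 GBP × 1.49 = 186.25 AUD
186.25 AUD × 23.8 = 4432.75 TRY
4432.75 TRY × 2.89 = 12810.6475 INR
12810.6475 INR × 0.0469 = 600.81936775 PLN

600.82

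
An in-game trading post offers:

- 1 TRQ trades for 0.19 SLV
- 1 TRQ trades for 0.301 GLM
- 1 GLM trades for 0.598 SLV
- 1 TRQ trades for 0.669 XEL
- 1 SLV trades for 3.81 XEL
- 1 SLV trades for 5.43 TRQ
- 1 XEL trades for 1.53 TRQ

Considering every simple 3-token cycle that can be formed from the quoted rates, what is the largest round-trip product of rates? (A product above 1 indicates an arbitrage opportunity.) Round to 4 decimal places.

TRQ→SLV→XEL→TRQ: 0.19 × 3.81 × 1.53 = 1.10757
TRQ→GLM→SLV→TRQ: 0.301 × 0.598 × 5.43 = 0.97739
Maximum is TRQ→SLV→XEL→TRQ at 1.1076; arbitrage exists.

1.1076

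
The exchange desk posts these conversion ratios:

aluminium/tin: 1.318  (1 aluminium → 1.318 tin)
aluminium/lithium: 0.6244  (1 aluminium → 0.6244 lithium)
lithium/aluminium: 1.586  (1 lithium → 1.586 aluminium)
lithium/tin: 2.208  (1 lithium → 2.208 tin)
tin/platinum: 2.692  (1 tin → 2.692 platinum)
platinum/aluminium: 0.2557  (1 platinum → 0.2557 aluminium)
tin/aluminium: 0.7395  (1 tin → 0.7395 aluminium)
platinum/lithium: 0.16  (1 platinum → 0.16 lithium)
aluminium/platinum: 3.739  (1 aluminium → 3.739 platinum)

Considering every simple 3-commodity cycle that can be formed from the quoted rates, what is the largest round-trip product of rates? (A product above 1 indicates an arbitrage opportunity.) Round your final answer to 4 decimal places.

tin→aluminium→lithium→tin: 0.7395 × 0.6244 × 2.208 = 1.01953
tin→platinum→lithium→tin: 2.692 × 0.16 × 2.208 = 0.95103
aluminium→platinum→lithium→aluminium: 3.739 × 0.16 × 1.586 = 0.94881
tin→platinum→aluminium→tin: 2.692 × 0.2557 × 1.318 = 0.90724
Maximum is tin→aluminium→lithium→tin at 1.0195; arbitrage exists.

1.0195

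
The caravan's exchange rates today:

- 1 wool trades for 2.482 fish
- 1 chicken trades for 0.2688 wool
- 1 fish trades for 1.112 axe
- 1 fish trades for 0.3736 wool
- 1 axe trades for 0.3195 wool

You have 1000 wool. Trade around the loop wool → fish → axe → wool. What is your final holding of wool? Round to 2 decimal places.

1000 wool × 2.482 = 2482 fish
2482 fish × 1.112 = 2759.984 axe
2759.984 axe × 0.3195 = 881.814888 wool

881.81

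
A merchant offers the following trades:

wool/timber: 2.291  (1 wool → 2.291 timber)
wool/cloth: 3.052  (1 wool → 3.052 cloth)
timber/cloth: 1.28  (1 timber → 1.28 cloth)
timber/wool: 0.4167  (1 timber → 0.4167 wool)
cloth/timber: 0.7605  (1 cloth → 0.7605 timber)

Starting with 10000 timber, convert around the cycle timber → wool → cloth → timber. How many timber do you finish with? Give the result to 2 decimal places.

10000 timber × 0.4167 = 4167 wool
4167 wool × 3.052 = 12717.684 cloth
12717.684 cloth × 0.7605 = 9671.798682 timber

9671.80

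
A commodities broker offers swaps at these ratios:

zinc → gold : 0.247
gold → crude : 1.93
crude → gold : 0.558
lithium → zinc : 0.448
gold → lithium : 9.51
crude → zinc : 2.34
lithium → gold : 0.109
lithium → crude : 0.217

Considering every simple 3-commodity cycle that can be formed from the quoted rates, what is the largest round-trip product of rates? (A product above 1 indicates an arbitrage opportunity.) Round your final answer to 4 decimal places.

1.1515

gold→lithium→crude→gold: 9.51 × 0.217 × 0.558 = 1.15153
gold→crude→zinc→gold: 1.93 × 2.34 × 0.247 = 1.11550
gold→lithium→zinc→gold: 9.51 × 0.448 × 0.247 = 1.05234
Maximum is gold→lithium→crude→gold at 1.1515; arbitrage exists.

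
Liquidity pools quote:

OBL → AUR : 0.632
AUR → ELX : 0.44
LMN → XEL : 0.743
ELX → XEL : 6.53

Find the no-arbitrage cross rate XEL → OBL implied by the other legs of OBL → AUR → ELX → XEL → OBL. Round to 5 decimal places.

Known legs of the cycle: 0.632 × 0.44 × 6.53 = 1.8158624
For no arbitrage the full-cycle product must be 1, so the missing rate is 1 / 1.8158624 ≈ 0.5507025.

0.55070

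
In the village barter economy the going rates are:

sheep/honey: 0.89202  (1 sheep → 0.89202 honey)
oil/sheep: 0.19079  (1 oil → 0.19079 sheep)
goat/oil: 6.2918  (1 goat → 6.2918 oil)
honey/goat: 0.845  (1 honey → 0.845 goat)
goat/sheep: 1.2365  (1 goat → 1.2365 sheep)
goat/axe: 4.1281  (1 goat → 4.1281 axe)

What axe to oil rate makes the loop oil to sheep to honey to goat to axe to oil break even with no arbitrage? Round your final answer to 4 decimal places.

Known legs of the cycle: 0.19079 × 0.89202 × 0.845 × 4.1281 = 0.5936590844376231
For no arbitrage the full-cycle product must be 1, so the missing rate is 1 / 0.5936590844376231 ≈ 1.684468.

1.6845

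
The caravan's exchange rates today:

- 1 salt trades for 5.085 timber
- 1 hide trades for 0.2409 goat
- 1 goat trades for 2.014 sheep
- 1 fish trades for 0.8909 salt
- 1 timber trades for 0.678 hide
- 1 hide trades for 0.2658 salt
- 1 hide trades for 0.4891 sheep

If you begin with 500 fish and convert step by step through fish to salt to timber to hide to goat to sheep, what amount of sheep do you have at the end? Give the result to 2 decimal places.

745.10

500 fish × 0.8909 = 445.45 salt
445.45 salt × 5.085 = 2265.11325 timber
2265.11325 timber × 0.678 = 1535.7467835 hide
1535.7467835 hide × 0.2409 = 369.96140014515 goat
369.96140014515 goat × 2.014 = 745.1022598923321 sheep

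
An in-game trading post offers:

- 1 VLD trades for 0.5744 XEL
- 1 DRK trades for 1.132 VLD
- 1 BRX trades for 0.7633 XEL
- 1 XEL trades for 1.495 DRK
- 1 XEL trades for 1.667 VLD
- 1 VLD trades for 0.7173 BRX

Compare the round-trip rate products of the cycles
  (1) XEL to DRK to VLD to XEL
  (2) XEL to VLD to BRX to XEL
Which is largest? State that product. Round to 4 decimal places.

0.9721

(1) 1.495 × 1.132 × 0.5744 = 0.97208
(2) 1.667 × 0.7173 × 0.7633 = 0.91271
Highest is cycle (1) at 0.9721 (≤1, no arbitrage).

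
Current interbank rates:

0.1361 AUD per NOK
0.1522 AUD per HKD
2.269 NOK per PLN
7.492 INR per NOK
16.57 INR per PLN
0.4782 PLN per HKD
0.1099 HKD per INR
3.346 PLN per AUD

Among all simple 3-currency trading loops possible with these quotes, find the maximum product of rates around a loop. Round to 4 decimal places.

PLN→NOK→AUD→PLN: 2.269 × 0.1361 × 3.346 = 1.03328
INR→HKD→PLN→INR: 0.1099 × 0.4782 × 16.57 = 0.87082
Maximum is PLN→NOK→AUD→PLN at 1.0333; arbitrage exists.

1.0333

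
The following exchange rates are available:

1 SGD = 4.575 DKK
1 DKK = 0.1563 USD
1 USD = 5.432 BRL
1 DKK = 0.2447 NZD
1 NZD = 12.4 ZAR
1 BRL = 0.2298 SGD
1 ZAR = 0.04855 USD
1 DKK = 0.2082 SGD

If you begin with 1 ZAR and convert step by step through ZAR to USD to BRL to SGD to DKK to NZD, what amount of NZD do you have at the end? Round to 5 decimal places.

0.06785

1 ZAR × 0.04855 = 0.04855 USD
0.04855 USD × 5.432 = 0.2637236 BRL
0.2637236 BRL × 0.2298 = 0.06060368328 SGD
0.06060368328 SGD × 4.575 = 0.277261851006 DKK
0.277261851006 DKK × 0.2447 = 0.0678459749411682 NZD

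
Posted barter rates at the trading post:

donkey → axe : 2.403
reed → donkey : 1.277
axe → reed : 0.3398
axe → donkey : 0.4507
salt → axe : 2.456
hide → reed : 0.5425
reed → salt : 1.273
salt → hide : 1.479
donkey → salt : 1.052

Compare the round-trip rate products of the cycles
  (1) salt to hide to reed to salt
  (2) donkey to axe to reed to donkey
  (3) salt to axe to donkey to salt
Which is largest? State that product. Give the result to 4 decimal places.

1.1645

(1) 1.479 × 0.5425 × 1.273 = 1.02140
(2) 2.403 × 0.3398 × 1.277 = 1.04272
(3) 2.456 × 0.4507 × 1.052 = 1.16448
Highest is cycle (3) at 1.1645 (>1, arbitrage).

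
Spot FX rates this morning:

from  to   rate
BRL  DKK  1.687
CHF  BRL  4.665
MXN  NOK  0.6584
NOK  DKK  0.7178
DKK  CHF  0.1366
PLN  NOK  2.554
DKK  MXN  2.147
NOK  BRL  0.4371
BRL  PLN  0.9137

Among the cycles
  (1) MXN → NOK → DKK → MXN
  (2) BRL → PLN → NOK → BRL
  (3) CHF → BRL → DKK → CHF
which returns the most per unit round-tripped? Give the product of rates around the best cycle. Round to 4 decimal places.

1.0750

(1) 0.6584 × 0.7178 × 2.147 = 1.01467
(2) 0.9137 × 2.554 × 0.4371 = 1.02001
(3) 4.665 × 1.687 × 0.1366 = 1.07502
Highest is cycle (3) at 1.0750 (>1, arbitrage).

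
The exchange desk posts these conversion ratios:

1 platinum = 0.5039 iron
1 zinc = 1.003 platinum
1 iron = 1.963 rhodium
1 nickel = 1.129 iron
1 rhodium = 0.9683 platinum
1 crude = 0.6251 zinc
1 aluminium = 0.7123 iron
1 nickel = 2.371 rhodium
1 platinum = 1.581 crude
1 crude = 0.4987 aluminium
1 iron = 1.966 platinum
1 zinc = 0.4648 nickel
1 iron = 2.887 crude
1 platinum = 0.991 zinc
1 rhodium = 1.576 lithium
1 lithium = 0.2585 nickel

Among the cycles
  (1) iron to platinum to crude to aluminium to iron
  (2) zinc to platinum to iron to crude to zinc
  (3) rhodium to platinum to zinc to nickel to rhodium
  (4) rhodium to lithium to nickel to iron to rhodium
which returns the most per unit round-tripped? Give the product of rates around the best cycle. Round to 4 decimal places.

1.1041

(1) 1.966 × 1.581 × 0.4987 × 0.7123 = 1.10412
(2) 1.003 × 0.5039 × 2.887 × 0.6251 = 0.91210
(3) 0.9683 × 0.991 × 0.4648 × 2.371 = 1.05750
(4) 1.576 × 0.2585 × 1.129 × 1.963 = 0.90288
Highest is cycle (1) at 1.1041 (>1, arbitrage).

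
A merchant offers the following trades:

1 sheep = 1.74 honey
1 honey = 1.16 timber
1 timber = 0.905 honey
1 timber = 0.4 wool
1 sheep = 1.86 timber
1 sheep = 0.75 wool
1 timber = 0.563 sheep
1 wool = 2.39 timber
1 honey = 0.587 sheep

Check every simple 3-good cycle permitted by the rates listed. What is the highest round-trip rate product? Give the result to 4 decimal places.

timber→sheep→honey→timber: 0.563 × 1.74 × 1.16 = 1.13636
timber→sheep→wool→timber: 0.563 × 0.75 × 2.39 = 1.00918
timber→honey→sheep→timber: 0.905 × 0.587 × 1.86 = 0.98810
Maximum is timber→sheep→honey→timber at 1.1364; arbitrage exists.

1.1364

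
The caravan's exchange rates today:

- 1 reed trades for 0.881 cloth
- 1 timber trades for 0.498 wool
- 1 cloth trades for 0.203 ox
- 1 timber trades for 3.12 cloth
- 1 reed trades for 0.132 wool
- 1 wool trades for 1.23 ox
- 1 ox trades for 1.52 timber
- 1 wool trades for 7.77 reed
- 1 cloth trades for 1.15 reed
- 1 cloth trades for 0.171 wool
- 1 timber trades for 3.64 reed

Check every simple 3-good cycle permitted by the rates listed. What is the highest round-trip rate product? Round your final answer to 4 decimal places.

reed→cloth→wool→reed: 0.881 × 0.171 × 7.77 = 1.17056
cloth→ox→timber→cloth: 0.203 × 1.52 × 3.12 = 0.96271
ox→timber→wool→ox: 1.52 × 0.498 × 1.23 = 0.93106
Maximum is reed→cloth→wool→reed at 1.1706; arbitrage exists.

1.1706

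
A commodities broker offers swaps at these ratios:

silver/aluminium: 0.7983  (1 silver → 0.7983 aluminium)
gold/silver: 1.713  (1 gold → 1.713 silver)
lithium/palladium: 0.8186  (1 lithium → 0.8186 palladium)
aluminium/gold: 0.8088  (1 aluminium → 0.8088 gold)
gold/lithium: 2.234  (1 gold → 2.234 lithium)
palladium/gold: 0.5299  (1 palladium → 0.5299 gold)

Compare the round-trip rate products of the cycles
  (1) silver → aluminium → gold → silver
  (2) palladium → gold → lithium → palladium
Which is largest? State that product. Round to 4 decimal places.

1.1060

(1) 0.7983 × 0.8088 × 1.713 = 1.10602
(2) 0.5299 × 2.234 × 0.8186 = 0.96906
Highest is cycle (1) at 1.1060 (>1, arbitrage).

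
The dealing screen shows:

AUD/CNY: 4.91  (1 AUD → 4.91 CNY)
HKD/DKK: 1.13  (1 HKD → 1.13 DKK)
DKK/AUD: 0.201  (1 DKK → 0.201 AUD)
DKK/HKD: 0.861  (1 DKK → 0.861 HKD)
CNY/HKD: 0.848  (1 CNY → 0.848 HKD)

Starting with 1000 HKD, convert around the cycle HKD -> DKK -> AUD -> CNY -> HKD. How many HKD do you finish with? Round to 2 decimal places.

945.70

1000 HKD × 1.13 = 1130 DKK
1130 DKK × 0.201 = 227.13 AUD
227.13 AUD × 4.91 = 1115.2083 CNY
1115.2083 CNY × 0.848 = 945.6966384 HKD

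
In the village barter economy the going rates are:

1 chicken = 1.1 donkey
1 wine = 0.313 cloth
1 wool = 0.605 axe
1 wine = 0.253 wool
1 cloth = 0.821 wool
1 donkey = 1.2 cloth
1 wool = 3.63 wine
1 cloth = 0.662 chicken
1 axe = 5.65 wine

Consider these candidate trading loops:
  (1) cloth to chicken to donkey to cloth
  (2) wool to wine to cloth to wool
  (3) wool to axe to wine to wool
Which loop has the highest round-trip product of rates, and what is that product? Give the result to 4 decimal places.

0.9328

(1) 0.662 × 1.1 × 1.2 = 0.87384
(2) 3.63 × 0.313 × 0.821 = 0.93281
(3) 0.605 × 5.65 × 0.253 = 0.86482
Highest is cycle (2) at 0.9328 (≤1, no arbitrage).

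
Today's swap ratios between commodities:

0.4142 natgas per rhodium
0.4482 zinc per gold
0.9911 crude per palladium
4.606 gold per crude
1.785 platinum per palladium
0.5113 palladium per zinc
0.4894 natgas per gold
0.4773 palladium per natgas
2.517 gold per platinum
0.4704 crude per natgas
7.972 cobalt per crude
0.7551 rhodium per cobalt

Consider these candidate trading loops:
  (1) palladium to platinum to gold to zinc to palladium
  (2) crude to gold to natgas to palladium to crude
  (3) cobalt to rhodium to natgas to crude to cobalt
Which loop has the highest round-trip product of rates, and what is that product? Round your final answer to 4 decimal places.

1.1729

(1) 1.785 × 2.517 × 0.4482 × 0.5113 = 1.02960
(2) 4.606 × 0.4894 × 0.4773 × 0.9911 = 1.06634
(3) 0.7551 × 0.4142 × 0.4704 × 7.972 = 1.17287
Highest is cycle (3) at 1.1729 (>1, arbitrage).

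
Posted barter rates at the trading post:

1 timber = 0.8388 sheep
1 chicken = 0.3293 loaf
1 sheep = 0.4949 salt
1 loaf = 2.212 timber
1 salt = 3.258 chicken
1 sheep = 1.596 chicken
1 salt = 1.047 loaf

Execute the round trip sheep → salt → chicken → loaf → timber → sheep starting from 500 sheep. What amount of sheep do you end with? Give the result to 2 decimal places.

492.58

500 sheep × 0.4949 = 247.45 salt
247.45 salt × 3.258 = 806.1921 chicken
806.1921 chicken × 0.3293 = 265.47905853 loaf
265.47905853 loaf × 2.212 = 587.23967746836 timber
587.23967746836 timber × 0.8388 = 492.576641460460368 sheep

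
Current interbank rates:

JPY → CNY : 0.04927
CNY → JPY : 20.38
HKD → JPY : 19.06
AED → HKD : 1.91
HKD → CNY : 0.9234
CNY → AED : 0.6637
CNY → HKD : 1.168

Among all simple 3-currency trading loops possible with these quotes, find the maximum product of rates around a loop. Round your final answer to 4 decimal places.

AED→HKD→CNY→AED: 1.91 × 0.9234 × 0.6637 = 1.17056
JPY→CNY→HKD→JPY: 0.04927 × 1.168 × 19.06 = 1.09685
Maximum is AED→HKD→CNY→AED at 1.1706; arbitrage exists.

1.1706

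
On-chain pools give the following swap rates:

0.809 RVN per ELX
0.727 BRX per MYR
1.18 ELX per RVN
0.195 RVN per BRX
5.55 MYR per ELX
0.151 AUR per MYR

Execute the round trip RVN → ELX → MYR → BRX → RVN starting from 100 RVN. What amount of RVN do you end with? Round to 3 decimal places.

100 RVN × 1.18 = 118 ELX
118 ELX × 5.55 = 654.9 MYR
654.9 MYR × 0.727 = 476.1123 BRX
476.1123 BRX × 0.195 = 92.8418985 RVN

92.842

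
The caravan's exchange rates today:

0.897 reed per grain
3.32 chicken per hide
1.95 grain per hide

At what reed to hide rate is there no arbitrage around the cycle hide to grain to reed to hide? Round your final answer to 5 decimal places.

0.57171

Known legs of the cycle: 1.95 × 0.897 = 1.74915
For no arbitrage the full-cycle product must be 1, so the missing rate is 1 / 1.74915 ≈ 0.5717063.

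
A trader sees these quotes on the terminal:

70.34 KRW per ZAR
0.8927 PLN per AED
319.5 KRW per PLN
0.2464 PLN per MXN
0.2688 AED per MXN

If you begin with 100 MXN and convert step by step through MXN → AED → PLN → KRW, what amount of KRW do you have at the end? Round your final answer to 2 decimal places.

100 MXN × 0.2688 = 26.88 AED
26.88 AED × 0.8927 = 23.995776 PLN
23.995776 PLN × 319.5 = 7666.650432 KRW

7666.65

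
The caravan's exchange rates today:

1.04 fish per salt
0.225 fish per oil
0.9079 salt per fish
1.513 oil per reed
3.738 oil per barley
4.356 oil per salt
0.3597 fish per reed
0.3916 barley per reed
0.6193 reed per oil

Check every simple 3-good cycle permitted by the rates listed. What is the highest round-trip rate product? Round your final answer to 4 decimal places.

barley→oil→reed→barley: 3.738 × 0.6193 × 0.3916 = 0.90653
oil→fish→salt→oil: 0.225 × 0.9079 × 4.356 = 0.88983
Maximum is barley→oil→reed→barley at 0.9065; no arbitrage — every cycle loses value.

0.9065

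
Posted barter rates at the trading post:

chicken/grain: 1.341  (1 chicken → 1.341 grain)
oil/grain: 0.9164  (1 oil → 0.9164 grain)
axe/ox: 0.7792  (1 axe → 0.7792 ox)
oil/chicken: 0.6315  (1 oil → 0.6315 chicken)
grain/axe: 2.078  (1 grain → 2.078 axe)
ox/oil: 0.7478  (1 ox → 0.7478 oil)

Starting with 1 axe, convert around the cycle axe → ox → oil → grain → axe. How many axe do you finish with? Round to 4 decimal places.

1.1096

1 axe × 0.7792 = 0.7792 ox
0.7792 ox × 0.7478 = 0.58268576 oil
0.58268576 oil × 0.9164 = 0.533973230464 grain
0.533973230464 grain × 2.078 = 1.109596372904192 axe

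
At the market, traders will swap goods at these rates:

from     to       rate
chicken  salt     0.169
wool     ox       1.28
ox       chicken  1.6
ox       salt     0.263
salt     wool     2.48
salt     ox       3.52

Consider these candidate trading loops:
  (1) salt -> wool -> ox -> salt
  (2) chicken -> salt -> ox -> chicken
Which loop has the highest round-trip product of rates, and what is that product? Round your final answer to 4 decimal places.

(1) 2.48 × 1.28 × 0.263 = 0.83487
(2) 0.169 × 3.52 × 1.6 = 0.95181
Highest is cycle (2) at 0.9518 (≤1, no arbitrage).

0.9518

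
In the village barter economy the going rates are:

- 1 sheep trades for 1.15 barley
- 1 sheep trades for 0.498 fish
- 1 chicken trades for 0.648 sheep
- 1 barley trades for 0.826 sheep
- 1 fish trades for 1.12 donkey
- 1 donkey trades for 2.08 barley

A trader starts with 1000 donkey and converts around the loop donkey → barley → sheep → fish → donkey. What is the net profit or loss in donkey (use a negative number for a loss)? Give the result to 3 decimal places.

-41.724

1000 donkey × 2.08 = 2080 barley
2080 barley × 0.826 = 1718.08 sheep
1718.08 sheep × 0.498 = 855.60384 fish
855.60384 fish × 1.12 = 958.2763008 donkey
Net change: 958.2763008 − 1000 = -41.7236992 donkey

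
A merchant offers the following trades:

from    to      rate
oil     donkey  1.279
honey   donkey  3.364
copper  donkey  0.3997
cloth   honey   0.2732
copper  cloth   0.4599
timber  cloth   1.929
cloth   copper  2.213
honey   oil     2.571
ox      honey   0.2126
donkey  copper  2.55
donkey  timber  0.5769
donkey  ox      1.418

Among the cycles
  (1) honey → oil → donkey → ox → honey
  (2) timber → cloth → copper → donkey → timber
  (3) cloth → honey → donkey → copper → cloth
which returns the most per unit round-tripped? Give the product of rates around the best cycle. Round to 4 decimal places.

(1) 2.571 × 1.279 × 1.418 × 0.2126 = 0.99132
(2) 1.929 × 2.213 × 0.3997 × 0.5769 = 0.98435
(3) 0.2732 × 3.364 × 2.55 × 0.4599 = 1.07781
Highest is cycle (3) at 1.0778 (>1, arbitrage).

1.0778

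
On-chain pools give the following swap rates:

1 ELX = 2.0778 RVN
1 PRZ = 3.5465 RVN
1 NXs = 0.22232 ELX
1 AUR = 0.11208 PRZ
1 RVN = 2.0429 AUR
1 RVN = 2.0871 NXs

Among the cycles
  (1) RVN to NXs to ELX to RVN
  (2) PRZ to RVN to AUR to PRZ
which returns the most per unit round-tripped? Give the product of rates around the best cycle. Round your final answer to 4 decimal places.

0.9641

(1) 2.0871 × 0.22232 × 2.0778 = 0.96411
(2) 3.5465 × 2.0429 × 0.11208 = 0.81204
Highest is cycle (1) at 0.9641 (≤1, no arbitrage).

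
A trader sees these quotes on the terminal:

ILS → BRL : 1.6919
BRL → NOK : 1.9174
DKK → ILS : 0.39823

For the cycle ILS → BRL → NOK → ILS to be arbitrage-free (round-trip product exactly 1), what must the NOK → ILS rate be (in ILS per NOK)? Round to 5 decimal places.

0.30826

Known legs of the cycle: 1.6919 × 1.9174 = 3.24404906
For no arbitrage the full-cycle product must be 1, so the missing rate is 1 / 3.24404906 ≈ 0.3082567.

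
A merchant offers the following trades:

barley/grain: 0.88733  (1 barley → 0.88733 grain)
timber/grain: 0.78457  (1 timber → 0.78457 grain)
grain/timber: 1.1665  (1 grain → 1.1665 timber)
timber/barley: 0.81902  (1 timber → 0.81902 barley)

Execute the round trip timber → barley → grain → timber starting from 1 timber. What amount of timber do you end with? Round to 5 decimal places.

1 timber × 0.81902 = 0.81902 barley
0.81902 barley × 0.88733 = 0.7267410166 grain
0.7267410166 grain × 1.1665 = 0.8477433958639 timber

0.84774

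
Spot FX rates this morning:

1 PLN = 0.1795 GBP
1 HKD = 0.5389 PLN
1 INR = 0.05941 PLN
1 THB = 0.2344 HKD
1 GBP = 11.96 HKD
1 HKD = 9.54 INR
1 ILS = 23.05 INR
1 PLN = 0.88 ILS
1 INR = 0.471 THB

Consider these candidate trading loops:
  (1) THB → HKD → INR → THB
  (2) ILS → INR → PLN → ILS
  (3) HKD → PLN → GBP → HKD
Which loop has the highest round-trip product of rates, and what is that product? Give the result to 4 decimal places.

(1) 0.2344 × 9.54 × 0.471 = 1.05324
(2) 23.05 × 0.05941 × 0.88 = 1.20507
(3) 0.5389 × 0.1795 × 11.96 = 1.15692
Highest is cycle (2) at 1.2051 (>1, arbitrage).

1.2051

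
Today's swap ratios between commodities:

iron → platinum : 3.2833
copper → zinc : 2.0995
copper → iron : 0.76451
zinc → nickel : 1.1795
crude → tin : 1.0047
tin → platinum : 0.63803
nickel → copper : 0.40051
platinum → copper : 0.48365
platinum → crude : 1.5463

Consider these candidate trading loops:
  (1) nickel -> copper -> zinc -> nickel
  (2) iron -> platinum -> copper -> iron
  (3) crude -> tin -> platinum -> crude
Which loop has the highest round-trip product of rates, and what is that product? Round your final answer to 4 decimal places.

1.2140

(1) 0.40051 × 2.0995 × 1.1795 = 0.99181
(2) 3.2833 × 0.48365 × 0.76451 = 1.21402
(3) 1.0047 × 0.63803 × 1.5463 = 0.99122
Highest is cycle (2) at 1.2140 (>1, arbitrage).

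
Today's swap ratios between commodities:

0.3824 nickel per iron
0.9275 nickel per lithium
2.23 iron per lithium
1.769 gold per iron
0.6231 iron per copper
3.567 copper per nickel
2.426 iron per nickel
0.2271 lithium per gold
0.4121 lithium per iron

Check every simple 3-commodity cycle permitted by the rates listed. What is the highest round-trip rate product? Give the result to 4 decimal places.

iron→lithium→nickel→iron: 0.4121 × 0.9275 × 2.426 = 0.92727
iron→gold→lithium→iron: 1.769 × 0.2271 × 2.23 = 0.89588
iron→nickel→copper→iron: 0.3824 × 3.567 × 0.6231 = 0.84992
Maximum is iron→lithium→nickel→iron at 0.9273; no arbitrage — every cycle loses value.

0.9273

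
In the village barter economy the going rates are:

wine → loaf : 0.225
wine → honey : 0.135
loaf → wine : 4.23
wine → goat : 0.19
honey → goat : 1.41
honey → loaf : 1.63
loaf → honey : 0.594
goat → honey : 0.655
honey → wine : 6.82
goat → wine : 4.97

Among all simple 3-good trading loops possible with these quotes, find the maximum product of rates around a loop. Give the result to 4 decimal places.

wine→honey→goat→wine: 0.135 × 1.41 × 4.97 = 0.94604
wine→honey→loaf→wine: 0.135 × 1.63 × 4.23 = 0.93081
wine→loaf→honey→wine: 0.225 × 0.594 × 6.82 = 0.91149
wine→goat→honey→wine: 0.19 × 0.655 × 6.82 = 0.84875
Maximum is wine→honey→goat→wine at 0.9460; no arbitrage — every cycle loses value.

0.9460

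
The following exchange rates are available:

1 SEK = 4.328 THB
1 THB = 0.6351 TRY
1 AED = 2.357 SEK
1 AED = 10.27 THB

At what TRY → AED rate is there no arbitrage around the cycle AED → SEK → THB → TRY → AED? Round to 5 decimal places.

0.15435

Known legs of the cycle: 2.357 × 4.328 × 0.6351 = 6.4787160696
For no arbitrage the full-cycle product must be 1, so the missing rate is 1 / 6.4787160696 ≈ 0.1543516.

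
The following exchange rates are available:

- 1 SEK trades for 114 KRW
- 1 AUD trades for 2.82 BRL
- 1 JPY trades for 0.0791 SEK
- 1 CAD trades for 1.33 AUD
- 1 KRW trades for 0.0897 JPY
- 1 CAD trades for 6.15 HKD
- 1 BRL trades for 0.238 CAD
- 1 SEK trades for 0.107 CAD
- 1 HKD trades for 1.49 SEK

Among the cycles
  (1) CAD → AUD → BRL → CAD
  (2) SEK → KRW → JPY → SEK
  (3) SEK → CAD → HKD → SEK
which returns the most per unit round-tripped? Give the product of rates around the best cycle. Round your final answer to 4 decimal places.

0.9805

(1) 1.33 × 2.82 × 0.238 = 0.89264
(2) 114 × 0.0897 × 0.0791 = 0.80886
(3) 0.107 × 6.15 × 1.49 = 0.98049
Highest is cycle (3) at 0.9805 (≤1, no arbitrage).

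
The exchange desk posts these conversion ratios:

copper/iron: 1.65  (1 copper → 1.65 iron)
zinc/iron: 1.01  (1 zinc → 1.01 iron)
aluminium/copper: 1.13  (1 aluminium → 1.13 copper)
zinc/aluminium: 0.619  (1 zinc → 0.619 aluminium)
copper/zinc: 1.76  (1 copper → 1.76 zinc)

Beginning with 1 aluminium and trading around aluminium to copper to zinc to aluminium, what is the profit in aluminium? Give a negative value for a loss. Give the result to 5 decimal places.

1 aluminium × 1.13 = 1.13 copper
1.13 copper × 1.76 = 1.9888 zinc
1.9888 zinc × 0.619 = 1.2310672 aluminium
Net change: 1.2310672 − 1 = 0.2310672 aluminium

0.23107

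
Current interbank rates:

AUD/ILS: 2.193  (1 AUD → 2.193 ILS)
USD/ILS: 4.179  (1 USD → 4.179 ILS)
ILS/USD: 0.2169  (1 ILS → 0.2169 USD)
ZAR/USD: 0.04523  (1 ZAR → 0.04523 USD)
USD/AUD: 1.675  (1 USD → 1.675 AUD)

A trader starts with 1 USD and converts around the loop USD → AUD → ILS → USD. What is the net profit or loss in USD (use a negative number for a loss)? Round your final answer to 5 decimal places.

1 USD × 1.675 = 1.675 AUD
1.675 AUD × 2.193 = 3.673275 ILS
3.673275 ILS × 0.2169 = 0.7967333475 USD
Net change: 0.7967333475 − 1 = -0.2032666525 USD

-0.20327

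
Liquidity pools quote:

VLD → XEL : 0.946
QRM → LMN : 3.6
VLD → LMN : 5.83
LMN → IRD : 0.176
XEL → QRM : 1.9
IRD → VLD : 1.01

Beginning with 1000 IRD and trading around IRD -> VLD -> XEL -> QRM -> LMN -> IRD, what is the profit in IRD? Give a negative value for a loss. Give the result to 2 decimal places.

150.22

1000 IRD × 1.01 = 1010 VLD
1010 VLD × 0.946 = 955.46 XEL
955.46 XEL × 1.9 = 1815.374 QRM
1815.374 QRM × 3.6 = 6535.3464 LMN
6535.3464 LMN × 0.176 = 1150.2209664 IRD
Net change: 1150.2209664 − 1000 = 150.2209664 IRD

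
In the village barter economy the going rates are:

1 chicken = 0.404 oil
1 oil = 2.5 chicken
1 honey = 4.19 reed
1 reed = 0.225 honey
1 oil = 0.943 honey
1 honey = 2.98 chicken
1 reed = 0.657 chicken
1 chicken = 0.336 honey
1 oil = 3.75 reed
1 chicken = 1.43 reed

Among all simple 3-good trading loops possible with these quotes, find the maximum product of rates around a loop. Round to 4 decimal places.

1.1353

honey→chicken→oil→honey: 2.98 × 0.404 × 0.943 = 1.13530
oil→reed→chicken→oil: 3.75 × 0.657 × 0.404 = 0.99536
honey→chicken→reed→honey: 2.98 × 1.43 × 0.225 = 0.95882
honey→reed→chicken→honey: 4.19 × 0.657 × 0.336 = 0.92495
Maximum is honey→chicken→oil→honey at 1.1353; arbitrage exists.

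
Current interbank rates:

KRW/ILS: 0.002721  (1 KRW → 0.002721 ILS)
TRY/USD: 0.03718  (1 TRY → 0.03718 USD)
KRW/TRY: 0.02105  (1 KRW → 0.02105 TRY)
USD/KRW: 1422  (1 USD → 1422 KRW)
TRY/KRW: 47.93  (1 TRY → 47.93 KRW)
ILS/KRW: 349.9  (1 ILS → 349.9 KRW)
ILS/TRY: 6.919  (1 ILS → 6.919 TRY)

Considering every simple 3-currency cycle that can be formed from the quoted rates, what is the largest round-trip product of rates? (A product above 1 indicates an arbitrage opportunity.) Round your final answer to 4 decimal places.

1.1129

KRW→TRY→USD→KRW: 0.02105 × 0.03718 × 1422 = 1.11291
ILS→TRY→KRW→ILS: 6.919 × 47.93 × 0.002721 = 0.90236
Maximum is KRW→TRY→USD→KRW at 1.1129; arbitrage exists.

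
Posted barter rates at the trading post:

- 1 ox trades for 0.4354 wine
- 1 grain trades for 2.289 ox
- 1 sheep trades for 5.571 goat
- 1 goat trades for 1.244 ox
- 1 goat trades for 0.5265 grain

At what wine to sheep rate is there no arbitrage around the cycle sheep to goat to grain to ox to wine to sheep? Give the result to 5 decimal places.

Known legs of the cycle: 5.571 × 0.5265 × 2.289 × 0.4354 = 2.9232486067239
For no arbitrage the full-cycle product must be 1, so the missing rate is 1 / 2.9232486067239 ≈ 0.3420852.

0.34209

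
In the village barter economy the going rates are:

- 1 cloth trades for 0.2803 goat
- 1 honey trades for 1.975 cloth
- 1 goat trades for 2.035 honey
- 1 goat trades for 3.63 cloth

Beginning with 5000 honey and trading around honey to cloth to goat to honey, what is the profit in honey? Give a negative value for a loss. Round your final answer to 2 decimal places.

632.80

5000 honey × 1.975 = 9875 cloth
9875 cloth × 0.2803 = 2767.9625 goat
2767.9625 goat × 2.035 = 5632.8036875 honey
Net change: 5632.8036875 − 5000 = 632.8036875 honey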